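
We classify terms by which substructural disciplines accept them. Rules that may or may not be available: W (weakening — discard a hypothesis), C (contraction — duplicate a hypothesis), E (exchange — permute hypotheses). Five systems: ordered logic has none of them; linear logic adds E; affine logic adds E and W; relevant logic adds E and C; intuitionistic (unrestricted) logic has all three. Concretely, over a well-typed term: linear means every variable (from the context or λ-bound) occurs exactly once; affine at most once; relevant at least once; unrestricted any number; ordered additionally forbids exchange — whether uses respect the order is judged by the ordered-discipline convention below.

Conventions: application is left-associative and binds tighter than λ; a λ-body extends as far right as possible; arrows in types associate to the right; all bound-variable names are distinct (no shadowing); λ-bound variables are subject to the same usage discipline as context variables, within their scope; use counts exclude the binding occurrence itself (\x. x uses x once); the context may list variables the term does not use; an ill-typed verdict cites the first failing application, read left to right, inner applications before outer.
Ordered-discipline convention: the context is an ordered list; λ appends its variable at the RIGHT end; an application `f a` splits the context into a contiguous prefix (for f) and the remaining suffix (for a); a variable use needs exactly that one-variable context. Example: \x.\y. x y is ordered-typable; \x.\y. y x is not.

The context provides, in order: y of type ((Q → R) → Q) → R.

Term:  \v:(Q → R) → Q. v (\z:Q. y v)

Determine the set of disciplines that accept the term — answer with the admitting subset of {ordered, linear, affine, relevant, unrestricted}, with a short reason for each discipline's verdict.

accepted by: unrestricted
usage: y: 1; v [bound]: 2; z [bound]: 0
uses in reading order: v, y, v
typing: the term checks, with type ((Q → R) → Q) → Q
ordered: ✗ — needs contraction — v ×2; z never used (weakening)
linear: ✗ — needs contraction — v ×2; z never used (weakening)
affine: ✗ — needs contraction — v ×2
relevant: ✗ — z never used (weakening)
unrestricted: ✓ — well-typed at ((Q → R) → Q) → Q; no restrictions here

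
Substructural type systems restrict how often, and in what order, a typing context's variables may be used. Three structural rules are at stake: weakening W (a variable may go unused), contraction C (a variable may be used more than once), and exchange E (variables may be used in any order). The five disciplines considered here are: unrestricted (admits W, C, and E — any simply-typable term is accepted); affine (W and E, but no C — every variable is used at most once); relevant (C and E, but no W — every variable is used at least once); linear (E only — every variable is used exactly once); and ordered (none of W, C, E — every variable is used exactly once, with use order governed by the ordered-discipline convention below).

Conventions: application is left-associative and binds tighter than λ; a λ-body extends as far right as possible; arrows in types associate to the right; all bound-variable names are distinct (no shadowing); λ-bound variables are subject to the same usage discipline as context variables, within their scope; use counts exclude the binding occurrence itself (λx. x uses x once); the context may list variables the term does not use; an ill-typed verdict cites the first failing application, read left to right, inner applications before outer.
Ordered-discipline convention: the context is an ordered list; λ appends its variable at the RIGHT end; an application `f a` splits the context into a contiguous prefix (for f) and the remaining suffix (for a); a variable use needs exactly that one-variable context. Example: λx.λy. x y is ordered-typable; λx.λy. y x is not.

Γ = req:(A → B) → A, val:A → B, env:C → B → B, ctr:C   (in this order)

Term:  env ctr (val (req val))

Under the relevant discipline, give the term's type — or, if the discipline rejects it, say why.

term : B
usage: req ×1, val ×2, env ×1, ctr ×1
order of uses: env, ctr, val, req, val
typing: the term checks, with type B
per-discipline verdicts: ordered ✗, linear ✗, affine ✗, relevant ✓, unrestricted ✓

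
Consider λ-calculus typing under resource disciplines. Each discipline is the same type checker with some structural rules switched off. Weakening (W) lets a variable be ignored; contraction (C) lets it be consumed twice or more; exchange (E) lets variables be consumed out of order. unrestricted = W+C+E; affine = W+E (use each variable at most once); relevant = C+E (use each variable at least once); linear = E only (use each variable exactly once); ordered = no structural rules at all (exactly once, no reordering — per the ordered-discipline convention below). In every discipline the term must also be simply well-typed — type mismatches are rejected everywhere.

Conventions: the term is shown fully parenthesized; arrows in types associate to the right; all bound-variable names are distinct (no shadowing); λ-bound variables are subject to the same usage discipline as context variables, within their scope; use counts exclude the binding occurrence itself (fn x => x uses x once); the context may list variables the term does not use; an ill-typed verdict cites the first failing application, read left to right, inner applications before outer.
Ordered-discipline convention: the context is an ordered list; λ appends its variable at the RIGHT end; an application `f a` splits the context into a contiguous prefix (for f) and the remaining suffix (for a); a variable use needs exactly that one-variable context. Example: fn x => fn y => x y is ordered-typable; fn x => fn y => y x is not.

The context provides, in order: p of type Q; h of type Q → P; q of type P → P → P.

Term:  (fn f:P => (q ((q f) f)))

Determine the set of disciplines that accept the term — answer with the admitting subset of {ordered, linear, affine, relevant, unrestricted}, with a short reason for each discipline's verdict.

admitted by: unrestricted
use counts: p: 0×, h: 0×, q: 2×, f (λ-bound): 2×
uses in reading order: q, q, f, f
typing: well-typed — term : P → P → P
ordered: ✗, uses contraction: q ×2, f ×2; needs weakening: p, h unused
linear: ✗, uses contraction: q ×2, f ×2; needs weakening: p, h unused
affine: ✗, uses contraction: q ×2, f ×2
relevant: ✗, needs weakening: p, h unused
unrestricted: ✓, typability at P → P → P is all that's needed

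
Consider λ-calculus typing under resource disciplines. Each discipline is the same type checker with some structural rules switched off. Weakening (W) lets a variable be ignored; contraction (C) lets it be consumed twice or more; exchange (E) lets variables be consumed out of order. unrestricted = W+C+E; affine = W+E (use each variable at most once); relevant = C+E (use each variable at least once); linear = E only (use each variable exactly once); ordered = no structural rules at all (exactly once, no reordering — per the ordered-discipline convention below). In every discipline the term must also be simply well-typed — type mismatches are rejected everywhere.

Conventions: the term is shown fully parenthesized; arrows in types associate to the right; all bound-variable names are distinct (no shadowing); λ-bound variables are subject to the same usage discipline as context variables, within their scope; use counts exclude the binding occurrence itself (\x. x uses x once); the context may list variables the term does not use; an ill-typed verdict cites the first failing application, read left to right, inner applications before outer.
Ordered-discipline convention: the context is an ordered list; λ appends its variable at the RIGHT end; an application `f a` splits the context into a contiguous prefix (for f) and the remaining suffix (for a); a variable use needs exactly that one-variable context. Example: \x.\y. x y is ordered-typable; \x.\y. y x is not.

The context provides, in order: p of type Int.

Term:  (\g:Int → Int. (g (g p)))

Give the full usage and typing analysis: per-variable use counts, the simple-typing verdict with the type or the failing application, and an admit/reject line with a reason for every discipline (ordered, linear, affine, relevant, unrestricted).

use counts: p: 1×, g (bound): 2×
use order (left to right): g, g, p
typing: well-typed at (Int → Int) → Int
ordered: ✗, uses contraction: g ×2
linear: ✗, uses contraction: g ×2
affine: ✗, uses contraction: g ×2
relevant: ✓, at least one use each (p, g)
unrestricted: ✓, type-checks ((Int → Int) → Int) and nothing is barred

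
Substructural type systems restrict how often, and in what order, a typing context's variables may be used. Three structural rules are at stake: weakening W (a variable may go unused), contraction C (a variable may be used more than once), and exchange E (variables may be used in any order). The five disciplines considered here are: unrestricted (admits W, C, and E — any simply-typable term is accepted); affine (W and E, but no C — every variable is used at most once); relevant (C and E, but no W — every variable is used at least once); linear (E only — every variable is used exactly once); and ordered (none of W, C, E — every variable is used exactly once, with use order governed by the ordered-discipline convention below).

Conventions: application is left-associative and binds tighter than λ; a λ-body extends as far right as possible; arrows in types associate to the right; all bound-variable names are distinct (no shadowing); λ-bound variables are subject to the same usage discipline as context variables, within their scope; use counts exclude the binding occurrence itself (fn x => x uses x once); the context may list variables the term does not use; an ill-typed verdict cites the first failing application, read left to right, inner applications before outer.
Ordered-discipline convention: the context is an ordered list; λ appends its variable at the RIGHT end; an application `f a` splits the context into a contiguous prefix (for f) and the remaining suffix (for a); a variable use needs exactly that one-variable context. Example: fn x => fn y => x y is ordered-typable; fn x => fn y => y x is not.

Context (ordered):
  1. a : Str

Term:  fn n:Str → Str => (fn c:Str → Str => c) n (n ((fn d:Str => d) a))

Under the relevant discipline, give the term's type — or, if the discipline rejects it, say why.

term : (Str → Str) → Str
use counts: a ×1; n (λ-bound) ×2; c (λ-bound) ×1; d (λ-bound) ×1
left-to-right use order: c, n, n, d, a
typing: well-typed at (Str → Str) → Str
across the five disciplines: ordered ✗; linear ✗; affine ✗; relevant ✓; unrestricted ✓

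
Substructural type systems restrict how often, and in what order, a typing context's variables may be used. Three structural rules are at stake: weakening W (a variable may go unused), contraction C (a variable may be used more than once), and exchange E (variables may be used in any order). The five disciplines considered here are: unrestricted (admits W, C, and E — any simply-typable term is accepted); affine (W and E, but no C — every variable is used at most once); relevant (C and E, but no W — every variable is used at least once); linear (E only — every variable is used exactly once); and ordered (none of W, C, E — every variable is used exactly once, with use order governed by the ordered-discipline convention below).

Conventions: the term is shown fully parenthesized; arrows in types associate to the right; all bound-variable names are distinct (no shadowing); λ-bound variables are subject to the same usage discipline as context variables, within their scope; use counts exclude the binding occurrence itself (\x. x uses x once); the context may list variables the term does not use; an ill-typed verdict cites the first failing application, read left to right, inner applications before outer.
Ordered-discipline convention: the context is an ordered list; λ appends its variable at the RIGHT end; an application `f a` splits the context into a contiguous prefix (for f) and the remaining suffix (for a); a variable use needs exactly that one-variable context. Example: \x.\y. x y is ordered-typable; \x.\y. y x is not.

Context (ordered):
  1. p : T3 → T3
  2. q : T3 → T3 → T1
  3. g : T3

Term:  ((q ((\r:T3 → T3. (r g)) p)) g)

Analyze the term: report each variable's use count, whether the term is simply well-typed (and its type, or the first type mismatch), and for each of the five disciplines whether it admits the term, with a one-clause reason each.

usage: p: 1×, q: 1×, g: 2×, r (λ-bound): 1×
left-to-right use order: q, r, g, p, g
typing: well-typed — term : T1
ordered ✗ (needs contraction — g ×2)
linear ✗ (needs contraction — g ×2)
affine ✗ (needs contraction — g ×2)
relevant ✓ (every one of p, q, g, r appears)
unrestricted ✓ (typability at T1 is all that's needed)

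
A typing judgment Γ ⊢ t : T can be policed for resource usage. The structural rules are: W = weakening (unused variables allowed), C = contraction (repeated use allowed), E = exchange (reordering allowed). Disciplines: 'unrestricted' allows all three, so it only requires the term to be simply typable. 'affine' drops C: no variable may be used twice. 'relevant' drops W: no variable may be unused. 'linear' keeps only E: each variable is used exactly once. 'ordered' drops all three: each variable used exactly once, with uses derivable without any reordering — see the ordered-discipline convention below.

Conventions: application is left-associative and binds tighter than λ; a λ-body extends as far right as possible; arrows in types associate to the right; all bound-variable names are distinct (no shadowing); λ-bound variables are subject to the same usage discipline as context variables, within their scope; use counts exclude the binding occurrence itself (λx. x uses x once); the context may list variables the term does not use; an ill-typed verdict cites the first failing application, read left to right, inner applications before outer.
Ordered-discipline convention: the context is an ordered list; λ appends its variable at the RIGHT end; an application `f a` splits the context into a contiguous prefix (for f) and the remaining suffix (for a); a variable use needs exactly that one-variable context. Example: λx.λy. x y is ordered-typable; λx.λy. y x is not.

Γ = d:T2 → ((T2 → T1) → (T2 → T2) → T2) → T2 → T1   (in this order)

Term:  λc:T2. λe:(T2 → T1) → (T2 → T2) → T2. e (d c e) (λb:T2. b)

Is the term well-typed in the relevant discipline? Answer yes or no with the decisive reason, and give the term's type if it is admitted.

yes — every one of d, c, e, b appears; term : T2 → ((T2 → T1) → (T2 → T2) → T2) → T2
use counts: d: 1; c [bound]: 1; e [bound]: 2; b [bound]: 1
order of uses: e, d, c, e, b
typing: the term checks, with type T2 → ((T2 → T1) → (T2 → T2) → T2) → T2
across the five disciplines: ordered ✗ · linear ✗ · affine ✗ · relevant ✓ · unrestricted ✓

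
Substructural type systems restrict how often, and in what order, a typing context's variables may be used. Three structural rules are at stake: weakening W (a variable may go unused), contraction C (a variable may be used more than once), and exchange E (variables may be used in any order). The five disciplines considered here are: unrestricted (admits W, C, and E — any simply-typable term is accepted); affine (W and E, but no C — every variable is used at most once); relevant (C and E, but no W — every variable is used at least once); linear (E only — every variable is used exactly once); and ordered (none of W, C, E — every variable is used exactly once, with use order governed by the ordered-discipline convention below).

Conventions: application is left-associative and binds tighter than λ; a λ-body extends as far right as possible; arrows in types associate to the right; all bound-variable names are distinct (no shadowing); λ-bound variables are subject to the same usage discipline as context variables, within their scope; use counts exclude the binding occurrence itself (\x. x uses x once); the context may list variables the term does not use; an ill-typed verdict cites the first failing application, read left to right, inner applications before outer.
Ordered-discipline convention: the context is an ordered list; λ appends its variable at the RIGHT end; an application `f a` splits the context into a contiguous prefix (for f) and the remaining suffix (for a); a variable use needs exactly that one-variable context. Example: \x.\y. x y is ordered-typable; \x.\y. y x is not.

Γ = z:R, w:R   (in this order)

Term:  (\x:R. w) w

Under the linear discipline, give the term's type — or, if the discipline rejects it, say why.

not well-typed under linear — repeated use of w ×2; z, x left unused
use counts: z: 0; w: 2; x (λ-bound): 0
use order (left to right): w, w
typing: well-typed at R
summary: ordered ✗ | linear ✗ | affine ✗ | relevant ✗ | unrestricted ✓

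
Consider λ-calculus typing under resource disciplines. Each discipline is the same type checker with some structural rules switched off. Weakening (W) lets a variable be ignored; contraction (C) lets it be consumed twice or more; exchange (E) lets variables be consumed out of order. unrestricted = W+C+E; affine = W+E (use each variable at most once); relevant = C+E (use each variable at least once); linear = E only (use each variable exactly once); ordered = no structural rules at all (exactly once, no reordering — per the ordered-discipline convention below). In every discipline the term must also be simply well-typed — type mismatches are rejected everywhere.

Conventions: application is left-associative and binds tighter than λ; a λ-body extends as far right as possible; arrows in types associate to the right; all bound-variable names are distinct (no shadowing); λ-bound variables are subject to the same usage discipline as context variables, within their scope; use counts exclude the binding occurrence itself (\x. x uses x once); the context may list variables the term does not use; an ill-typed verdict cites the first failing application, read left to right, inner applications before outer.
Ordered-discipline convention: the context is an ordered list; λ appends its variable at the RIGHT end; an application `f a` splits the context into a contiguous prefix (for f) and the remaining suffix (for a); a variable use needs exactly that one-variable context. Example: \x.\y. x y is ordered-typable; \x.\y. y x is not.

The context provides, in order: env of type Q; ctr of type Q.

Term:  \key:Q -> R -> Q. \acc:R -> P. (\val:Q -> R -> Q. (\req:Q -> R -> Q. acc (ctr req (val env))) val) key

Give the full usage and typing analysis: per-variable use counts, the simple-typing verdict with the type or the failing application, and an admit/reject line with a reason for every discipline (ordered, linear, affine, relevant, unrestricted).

use counts: env ×1, ctr ×1, key (bound) ×1, acc (bound) ×1, val (bound) ×2, req (bound) ×1
order of uses: acc, ctr, req, val, env, val, key
typing: ill-typed: can't apply a value of type Q
ordered: ✗ — a type mismatch blocks all five
linear: ✗ — the type mismatch rejects it
affine: ✗ — not simply typable
relevant: ✗ — fails simple typing
unrestricted: ✗ — a type mismatch blocks all five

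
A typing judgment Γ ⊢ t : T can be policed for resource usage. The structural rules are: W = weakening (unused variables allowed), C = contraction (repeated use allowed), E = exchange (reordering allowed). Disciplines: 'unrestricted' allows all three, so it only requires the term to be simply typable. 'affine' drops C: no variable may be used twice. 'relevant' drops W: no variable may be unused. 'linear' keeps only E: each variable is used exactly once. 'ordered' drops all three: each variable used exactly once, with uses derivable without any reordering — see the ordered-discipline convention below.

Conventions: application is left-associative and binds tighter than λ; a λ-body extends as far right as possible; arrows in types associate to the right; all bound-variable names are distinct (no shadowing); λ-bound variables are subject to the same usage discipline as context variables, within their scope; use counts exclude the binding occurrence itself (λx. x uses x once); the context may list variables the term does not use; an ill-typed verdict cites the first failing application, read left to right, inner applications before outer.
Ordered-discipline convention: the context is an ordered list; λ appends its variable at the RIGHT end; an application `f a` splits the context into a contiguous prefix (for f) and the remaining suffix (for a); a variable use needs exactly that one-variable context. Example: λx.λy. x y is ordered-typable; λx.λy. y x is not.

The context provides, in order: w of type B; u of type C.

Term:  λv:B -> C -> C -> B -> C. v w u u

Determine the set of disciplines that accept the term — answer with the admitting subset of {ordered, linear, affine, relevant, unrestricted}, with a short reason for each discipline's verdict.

accepted by: relevant, unrestricted
variable uses: w: 1×, u: 2×, v (bound): 1×
left-to-right use order: v, w, u, u
typing: ✓ — (B -> C -> C -> B -> C) -> B -> C
ordered: ✗ — needs contraction — u ×2
linear: ✗ — needs contraction — u ×2
affine: ✗ — needs contraction — u ×2
relevant: ✓ — every one of w, u, v appears
unrestricted: ✓ — typability at (B -> C -> C -> B -> C) -> B -> C is all that's needed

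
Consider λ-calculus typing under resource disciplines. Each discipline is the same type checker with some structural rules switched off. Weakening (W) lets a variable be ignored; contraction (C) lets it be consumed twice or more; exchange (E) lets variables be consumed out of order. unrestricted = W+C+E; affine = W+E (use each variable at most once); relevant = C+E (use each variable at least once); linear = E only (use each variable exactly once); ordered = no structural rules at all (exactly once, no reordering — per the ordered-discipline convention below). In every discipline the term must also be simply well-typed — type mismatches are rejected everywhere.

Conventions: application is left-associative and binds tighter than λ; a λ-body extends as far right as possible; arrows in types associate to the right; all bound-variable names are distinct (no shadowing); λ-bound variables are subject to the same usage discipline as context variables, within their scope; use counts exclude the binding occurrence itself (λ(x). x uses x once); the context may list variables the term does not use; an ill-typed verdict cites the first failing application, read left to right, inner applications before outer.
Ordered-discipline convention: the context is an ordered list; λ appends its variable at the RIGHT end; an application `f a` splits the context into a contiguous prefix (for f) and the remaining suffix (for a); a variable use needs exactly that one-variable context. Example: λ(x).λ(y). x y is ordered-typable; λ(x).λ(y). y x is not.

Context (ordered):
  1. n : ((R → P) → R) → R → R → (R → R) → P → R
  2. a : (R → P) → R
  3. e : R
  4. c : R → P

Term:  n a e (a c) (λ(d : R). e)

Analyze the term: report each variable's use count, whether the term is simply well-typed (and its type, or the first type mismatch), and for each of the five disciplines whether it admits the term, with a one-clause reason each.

use counts: n=1; a=2; e=2; c=1; d (bound)=0
uses in reading order: n, a, e, a, c, e
typing: the term checks, with type P → R
ordered: ✗ — a ×2, e ×2 used more than once (contraction); needs weakening: d unused
linear: ✗ — a ×2, e ×2 used more than once (contraction); needs weakening: d unused
affine: ✗ — a ×2, e ×2 used more than once (contraction)
relevant: ✗ — needs weakening: d unused
unrestricted: ✓ — simply typable at P → R; W, C, E all held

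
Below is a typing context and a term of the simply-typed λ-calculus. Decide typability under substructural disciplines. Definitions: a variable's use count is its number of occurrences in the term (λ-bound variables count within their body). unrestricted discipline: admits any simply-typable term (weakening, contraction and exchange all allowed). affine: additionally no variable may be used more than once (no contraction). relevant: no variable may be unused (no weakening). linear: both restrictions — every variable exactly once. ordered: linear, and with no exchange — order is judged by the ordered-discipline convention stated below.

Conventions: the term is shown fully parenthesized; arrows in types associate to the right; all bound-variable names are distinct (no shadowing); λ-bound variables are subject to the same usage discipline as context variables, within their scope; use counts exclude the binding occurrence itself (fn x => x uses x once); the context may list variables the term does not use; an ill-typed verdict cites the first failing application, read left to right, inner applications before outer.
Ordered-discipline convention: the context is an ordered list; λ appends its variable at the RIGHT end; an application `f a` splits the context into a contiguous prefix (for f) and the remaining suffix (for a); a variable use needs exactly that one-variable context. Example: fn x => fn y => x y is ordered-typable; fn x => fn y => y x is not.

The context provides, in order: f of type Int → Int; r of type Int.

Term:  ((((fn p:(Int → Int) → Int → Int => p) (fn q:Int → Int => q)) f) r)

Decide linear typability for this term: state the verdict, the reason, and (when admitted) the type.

yes — f, r, p, q: one use apiece; term : Int
usage: f: 1; r: 1; p (bound): 1; q (bound): 1
order of uses: p, q, f, r
typing: ✓ — Int
all disciplines: ordered ✓ · linear ✓ · affine ✓ · relevant ✓ · unrestricted ✓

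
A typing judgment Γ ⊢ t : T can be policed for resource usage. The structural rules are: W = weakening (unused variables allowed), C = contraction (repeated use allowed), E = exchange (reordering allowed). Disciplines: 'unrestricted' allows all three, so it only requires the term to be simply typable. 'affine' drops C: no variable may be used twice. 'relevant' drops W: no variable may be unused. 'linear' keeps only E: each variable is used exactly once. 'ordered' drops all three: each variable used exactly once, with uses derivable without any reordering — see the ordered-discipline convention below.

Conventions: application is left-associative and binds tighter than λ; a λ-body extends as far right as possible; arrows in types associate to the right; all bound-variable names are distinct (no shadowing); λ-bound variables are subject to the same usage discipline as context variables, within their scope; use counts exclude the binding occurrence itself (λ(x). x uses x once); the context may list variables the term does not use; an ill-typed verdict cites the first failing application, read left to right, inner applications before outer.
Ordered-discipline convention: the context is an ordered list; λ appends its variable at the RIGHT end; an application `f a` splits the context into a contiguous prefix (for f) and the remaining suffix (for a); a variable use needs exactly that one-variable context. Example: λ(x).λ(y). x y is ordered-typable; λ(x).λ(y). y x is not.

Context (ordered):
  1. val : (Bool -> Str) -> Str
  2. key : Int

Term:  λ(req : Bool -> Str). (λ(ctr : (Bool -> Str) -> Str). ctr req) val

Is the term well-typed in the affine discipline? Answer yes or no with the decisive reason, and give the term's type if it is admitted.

yes — at most one use each (val, key, req, ctr); term : (Bool -> Str) -> Str
usage: val: 1, key: 0, req (λ-bound): 1, ctr (λ-bound): 1
left-to-right use order: ctr, req, val
typing: well-typed — term : (Bool -> Str) -> Str
summary: ordered ✗ · linear ✗ · affine ✓ · relevant ✗ · unrestricted ✓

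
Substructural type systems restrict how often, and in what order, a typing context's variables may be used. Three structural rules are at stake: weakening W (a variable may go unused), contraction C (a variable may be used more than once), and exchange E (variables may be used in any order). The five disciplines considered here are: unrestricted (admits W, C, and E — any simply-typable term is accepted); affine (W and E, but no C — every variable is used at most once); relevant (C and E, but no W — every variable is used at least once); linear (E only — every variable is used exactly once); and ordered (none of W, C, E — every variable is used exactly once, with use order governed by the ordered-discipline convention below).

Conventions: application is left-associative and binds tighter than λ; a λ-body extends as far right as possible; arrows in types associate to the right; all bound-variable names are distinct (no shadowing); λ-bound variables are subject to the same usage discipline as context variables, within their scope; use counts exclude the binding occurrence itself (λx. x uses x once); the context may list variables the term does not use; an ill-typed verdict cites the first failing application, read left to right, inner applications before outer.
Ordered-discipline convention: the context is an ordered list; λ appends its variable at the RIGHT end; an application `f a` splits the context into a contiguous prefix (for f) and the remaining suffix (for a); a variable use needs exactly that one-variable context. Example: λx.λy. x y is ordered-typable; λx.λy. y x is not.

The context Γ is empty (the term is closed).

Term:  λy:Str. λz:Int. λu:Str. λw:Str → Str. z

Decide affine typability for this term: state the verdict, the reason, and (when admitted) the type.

yes — at most one use each (y, z, u, w); term : Str → Int → Str → (Str → Str) → Int
use counts: y [bound] ×0; z [bound] ×1; u [bound] ×0; w [bound] ×0
order of uses: z
typing: ✓ — Str → Int → Str → (Str → Str) → Int
across the five disciplines: ordered ✗ · linear ✗ · affine ✓ · relevant ✗ · unrestricted ✓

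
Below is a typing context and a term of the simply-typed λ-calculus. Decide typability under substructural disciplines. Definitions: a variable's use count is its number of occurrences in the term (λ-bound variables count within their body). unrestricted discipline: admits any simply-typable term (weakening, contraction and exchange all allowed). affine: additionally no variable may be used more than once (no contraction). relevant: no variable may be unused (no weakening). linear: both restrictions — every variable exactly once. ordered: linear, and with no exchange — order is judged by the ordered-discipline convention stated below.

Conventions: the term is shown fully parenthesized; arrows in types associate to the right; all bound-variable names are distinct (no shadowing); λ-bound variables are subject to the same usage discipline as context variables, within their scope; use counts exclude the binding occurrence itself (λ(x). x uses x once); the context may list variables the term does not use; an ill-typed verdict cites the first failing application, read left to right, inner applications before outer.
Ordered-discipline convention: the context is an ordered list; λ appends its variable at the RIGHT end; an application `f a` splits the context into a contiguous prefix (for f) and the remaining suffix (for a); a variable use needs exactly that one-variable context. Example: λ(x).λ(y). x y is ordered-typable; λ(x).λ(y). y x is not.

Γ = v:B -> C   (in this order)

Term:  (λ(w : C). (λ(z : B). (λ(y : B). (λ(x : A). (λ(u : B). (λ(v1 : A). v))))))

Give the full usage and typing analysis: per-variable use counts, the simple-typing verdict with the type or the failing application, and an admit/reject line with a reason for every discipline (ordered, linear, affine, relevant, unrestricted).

counts: v=1, w (bound)=0, z (bound)=0, y (bound)=0, x (bound)=0, u (bound)=0, v1 (bound)=0
order of uses: v
typing: ✓ — C -> B -> B -> A -> B -> A -> B -> C
ordered: ✗ — unused: w, z, y, x, u, v1 — weakening required
linear: ✗ — unused: w, z, y, x, u, v1 — weakening required
affine: ✓ — no duplicate uses among v, w, z, y, x, u, v1
relevant: ✗ — unused: w, z, y, x, u, v1 — weakening required
unrestricted: ✓ — typability at C -> B -> B -> A -> B -> A -> B -> C is all that's needed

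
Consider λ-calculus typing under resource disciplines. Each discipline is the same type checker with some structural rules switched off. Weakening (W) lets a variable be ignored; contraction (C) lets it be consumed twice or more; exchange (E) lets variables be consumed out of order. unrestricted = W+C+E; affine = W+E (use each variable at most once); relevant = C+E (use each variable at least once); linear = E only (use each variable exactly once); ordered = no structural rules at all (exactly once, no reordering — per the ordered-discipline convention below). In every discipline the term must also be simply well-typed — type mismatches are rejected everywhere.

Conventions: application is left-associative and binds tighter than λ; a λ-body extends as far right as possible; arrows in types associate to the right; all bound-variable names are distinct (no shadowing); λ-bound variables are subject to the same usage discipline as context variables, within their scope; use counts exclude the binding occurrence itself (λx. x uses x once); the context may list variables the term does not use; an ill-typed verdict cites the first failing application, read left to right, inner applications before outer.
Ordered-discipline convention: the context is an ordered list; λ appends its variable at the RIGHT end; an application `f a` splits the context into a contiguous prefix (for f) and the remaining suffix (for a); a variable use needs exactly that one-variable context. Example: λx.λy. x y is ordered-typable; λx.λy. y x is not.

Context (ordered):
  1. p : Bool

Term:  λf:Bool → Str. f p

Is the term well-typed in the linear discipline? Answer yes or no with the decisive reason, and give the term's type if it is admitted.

yes — each of p, f used exactly once; term : (Bool → Str) → Str
counts: p: 1×, f [bound]: 1×
order of uses: f, p
typing: the term checks, with type (Bool → Str) → Str
all disciplines: ordered ✗ | linear ✓ | affine ✓ | relevant ✓ | unrestricted ✓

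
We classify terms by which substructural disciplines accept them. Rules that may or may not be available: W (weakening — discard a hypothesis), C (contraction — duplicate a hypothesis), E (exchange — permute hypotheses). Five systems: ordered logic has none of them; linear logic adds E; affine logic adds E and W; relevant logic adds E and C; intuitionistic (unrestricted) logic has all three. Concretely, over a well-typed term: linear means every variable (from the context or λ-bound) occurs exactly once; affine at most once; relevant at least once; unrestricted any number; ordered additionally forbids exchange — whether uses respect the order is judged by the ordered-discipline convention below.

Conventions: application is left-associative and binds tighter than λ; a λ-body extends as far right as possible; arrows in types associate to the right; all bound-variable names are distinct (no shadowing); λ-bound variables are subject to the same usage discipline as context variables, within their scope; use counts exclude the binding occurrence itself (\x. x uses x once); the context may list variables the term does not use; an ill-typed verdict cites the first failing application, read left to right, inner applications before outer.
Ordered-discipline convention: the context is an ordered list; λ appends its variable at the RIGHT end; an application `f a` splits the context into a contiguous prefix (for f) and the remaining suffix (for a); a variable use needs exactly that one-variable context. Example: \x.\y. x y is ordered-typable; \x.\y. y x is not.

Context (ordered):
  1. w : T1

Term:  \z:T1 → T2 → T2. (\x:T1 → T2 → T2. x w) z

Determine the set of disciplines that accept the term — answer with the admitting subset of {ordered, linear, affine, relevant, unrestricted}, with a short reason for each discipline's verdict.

accepted by: linear, affine, relevant, unrestricted
counts: w: 1; z [bound]: 1; x [bound]: 1
uses in reading order: x, w, z
typing: well-typed — term : (T1 → T2 → T2) → T2 → T2
ordered ✗ (no contiguous prefix/suffix split fits x, w, z)
linear ✓ (single use per variable (w, z, x))
affine ✓ (at most one use each (w, z, x))
relevant ✓ (none of w, z, x goes unused)
unrestricted ✓ (simply typable at (T1 → T2 → T2) → T2 → T2; W, C, E all held)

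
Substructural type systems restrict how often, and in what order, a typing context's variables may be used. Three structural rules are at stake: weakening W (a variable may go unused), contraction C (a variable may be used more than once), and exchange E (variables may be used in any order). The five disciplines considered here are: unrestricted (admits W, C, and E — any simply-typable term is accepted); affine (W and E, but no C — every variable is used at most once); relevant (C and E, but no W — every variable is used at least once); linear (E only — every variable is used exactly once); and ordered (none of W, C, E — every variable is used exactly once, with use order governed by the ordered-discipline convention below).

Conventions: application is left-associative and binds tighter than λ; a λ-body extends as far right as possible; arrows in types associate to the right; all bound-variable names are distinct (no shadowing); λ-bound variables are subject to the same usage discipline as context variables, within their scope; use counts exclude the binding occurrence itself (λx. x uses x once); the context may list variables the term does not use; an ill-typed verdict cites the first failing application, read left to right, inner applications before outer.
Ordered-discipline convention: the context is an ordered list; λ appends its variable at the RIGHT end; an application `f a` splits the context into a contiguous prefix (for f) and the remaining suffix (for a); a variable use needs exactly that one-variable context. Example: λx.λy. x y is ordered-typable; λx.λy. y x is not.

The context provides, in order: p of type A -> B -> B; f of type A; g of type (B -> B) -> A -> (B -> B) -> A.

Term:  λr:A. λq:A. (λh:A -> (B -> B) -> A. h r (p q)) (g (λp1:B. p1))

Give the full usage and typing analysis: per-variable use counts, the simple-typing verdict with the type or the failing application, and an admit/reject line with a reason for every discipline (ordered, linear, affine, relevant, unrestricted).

counts: p: 1×; f: 0×; g: 1×; r [bound]: 1×; q [bound]: 1×; h [bound]: 1×; p1 [bound]: 1×
uses in reading order: h, r, p, q, g, p1
typing: well-typed at A -> A -> A
ordered ✗ (needs weakening: f unused)
linear ✗ (needs weakening: f unused)
affine ✓ (no duplicate uses among p, f, g, r, q, h, p1)
relevant ✗ (needs weakening: f unused)
unrestricted ✓ (typability at A -> A -> A is all that's needed)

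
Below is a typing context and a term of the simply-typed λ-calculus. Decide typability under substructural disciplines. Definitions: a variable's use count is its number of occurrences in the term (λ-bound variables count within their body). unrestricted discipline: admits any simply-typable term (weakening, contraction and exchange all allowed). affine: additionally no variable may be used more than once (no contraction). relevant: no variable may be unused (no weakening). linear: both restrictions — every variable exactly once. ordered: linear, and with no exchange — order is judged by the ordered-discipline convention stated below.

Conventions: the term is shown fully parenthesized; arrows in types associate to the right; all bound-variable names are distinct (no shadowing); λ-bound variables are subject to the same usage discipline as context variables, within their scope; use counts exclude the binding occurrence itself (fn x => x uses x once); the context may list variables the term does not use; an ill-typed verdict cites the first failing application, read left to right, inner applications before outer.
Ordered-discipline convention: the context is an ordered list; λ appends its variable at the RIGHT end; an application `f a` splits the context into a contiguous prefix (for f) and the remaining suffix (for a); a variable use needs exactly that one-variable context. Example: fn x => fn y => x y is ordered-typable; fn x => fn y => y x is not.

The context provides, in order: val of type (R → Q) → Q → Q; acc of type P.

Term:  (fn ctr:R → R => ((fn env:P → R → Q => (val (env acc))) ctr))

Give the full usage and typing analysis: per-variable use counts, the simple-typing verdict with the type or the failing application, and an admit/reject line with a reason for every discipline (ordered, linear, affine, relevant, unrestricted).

use counts: val=1, acc=1, ctr (bound)=1, env (bound)=1
uses in reading order: val, env, acc, ctr
typing: ill-typed: a function awaiting P → R → Q gets R → R
ordered ✗ (fails simple typing)
linear ✗ (a type mismatch blocks all five)
affine ✗ (the type mismatch rejects it)
relevant ✗ (not simply typable)
unrestricted ✗ (fails simple typing)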